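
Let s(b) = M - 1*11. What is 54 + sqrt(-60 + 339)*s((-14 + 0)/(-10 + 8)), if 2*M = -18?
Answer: 54 - 60*sqrt(31) ≈ -280.07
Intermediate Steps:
M = -9 (M = (1/2)*(-18) = -9)
s(b) = -20 (s(b) = -9 - 1*11 = -9 - 11 = -20)
54 + sqrt(-60 + 339)*s((-14 + 0)/(-10 + 8)) = 54 + sqrt(-60 + 339)*(-20) = 54 + sqrt(279)*(-20) = 54 + (3*sqrt(31))*(-20) = 54 - 60*sqrt(31)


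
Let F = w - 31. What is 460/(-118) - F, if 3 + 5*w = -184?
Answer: 19028/295 ≈ 64.502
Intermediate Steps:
w = -187/5 (w = -⅗ + (⅕)*(-184) = -⅗ - 184/5 = -187/5 ≈ -37.400)
F = -342/5 (F = -187/5 - 31 = -342/5 ≈ -68.400)
460/(-118) - F = 460/(-118) - 1*(-342/5) = 460*(-1/118) + 342/5 = -230/59 + 342/5 = 19028/295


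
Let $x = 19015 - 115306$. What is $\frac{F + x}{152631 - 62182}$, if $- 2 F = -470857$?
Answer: $\frac{278275}{180898} \approx 1.5383$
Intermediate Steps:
$F = \frac{470857}{2}$ ($F = \left(- \frac{1}{2}\right) \left(-470857\right) = \frac{470857}{2} \approx 2.3543 \cdot 10^{5}$)
$x = -96291$ ($x = 19015 - 115306 = -96291$)
$\frac{F + x}{152631 - 62182} = \frac{\frac{470857}{2} - 96291}{152631 - 62182} = \frac{278275}{2 \cdot 90449} = \frac{278275}{2} \cdot \frac{1}{90449} = \frac{278275}{180898}$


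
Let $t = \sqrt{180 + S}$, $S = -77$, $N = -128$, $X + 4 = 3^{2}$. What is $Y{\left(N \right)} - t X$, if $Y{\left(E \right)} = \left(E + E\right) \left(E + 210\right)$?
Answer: $-20992 - 5 \sqrt{103} \approx -21043.0$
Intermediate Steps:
$X = 5$ ($X = -4 + 3^{2} = -4 + 9 = 5$)
$t = \sqrt{103}$ ($t = \sqrt{180 - 77} = \sqrt{103} \approx 10.149$)
$Y{\left(E \right)} = 2 E \left(210 + E\right)$
$Y{\left(N \right)} - t X = 2 \left(-128\right) \left(210 - 128\right) - \sqrt{103} \cdot 5 = 2 \left(-128\right) 82 - 5 \sqrt{103} = -20992 - 5 \sqrt{103}$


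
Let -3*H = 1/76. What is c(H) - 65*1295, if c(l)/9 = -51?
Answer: -84634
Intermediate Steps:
H = -1/228 (H = -⅓/76 = -⅓*1/76 = -1/228 ≈ -0.0043860)
c(l) = -459 (c(l) = 9*(-51) = -459)
c(H) - 65*1295 = -459 - 65*1295 = -459 - 1*84175 = -459 - 84175 = -84634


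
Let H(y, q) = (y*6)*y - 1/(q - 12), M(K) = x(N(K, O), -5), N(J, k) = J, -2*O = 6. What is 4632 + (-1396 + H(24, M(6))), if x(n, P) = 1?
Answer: 73613/11 ≈ 6692.1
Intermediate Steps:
O = -3 (O = -1/2*6 = -3)
M(K) = 1
H(y, q) = -1/(-12 + q) + 6*y**2 (H(y, q) = (6*y)*y - 1/(-12 + q) = 6*y**2 - 1/(-12 + q) = -1/(-12 + q) + 6*y**2)
4632 + (-1396 + H(24, M(6))) = 4632 + (-1396 + (-1 - 72*24**2 + 6*1*24**2)/(-12 + 1)) = 4632 + (-1396 + (-1 - 72*576 + 6*1*576)/(-11)) = 4632 + (-1396 - (-1 - 41472 + 3456)/11) = 4632 + (-1396 - 1/11*(-38017)) = 4632 + (-1396 + 38017/11) = 4632 + 22661/11 = 73613/11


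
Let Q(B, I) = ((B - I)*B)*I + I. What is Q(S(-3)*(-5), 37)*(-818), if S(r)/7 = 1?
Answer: -76300586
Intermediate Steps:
S(r) = 7 (S(r) = 7*1 = 7)
Q(B, I) = I + B*I*(B - I) (Q(B, I) = (B*(B - I))*I + I = B*I*(B - I) + I = I + B*I*(B - I))
Q(S(-3)*(-5), 37)*(-818) = (37*(1 + (7*(-5))² - 1*7*(-5)*37))*(-818) = (37*(1 + (-35)² - 1*(-35)*37))*(-818) = (37*(1 + 1225 + 1295))*(-818) = (37*2521)*(-818) = 93277*(-818) = -76300586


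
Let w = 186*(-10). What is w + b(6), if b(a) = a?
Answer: -1854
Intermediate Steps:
w = -1860
w + b(6) = -1860 + 6 = -1854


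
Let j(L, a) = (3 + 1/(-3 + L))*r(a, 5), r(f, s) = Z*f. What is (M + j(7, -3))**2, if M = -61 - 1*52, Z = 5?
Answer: 418609/16 ≈ 26163.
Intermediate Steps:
r(f, s) = 5*f
j(L, a) = 5*a*(3 + 1/(-3 + L)) (j(L, a) = (3 + 1/(-3 + L))*(5*a) = 5*a*(3 + 1/(-3 + L)))
M = -113 (M = -61 - 52 = -113)
(M + j(7, -3))**2 = (-113 + 5*(-3)*(-8 + 3*7)/(-3 + 7))**2 = (-113 + 5*(-3)*(-8 + 21)/4)**2 = (-113 + 5*(-3)*(1/4)*13)**2 = (-113 - 195/4)**2 = (-647/4)**2 = 418609/16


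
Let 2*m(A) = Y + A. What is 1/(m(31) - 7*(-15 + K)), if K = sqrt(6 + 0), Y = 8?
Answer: 166/20275 + 28*sqrt(6)/60825 ≈ 0.0093150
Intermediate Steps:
K = sqrt(6) ≈ 2.4495
m(A) = 4 + A/2 (m(A) = (8 + A)/2 = 4 + A/2)
1/(m(31) - 7*(-15 + K)) = 1/((4 + (1/2)*31) - 7*(-15 + sqrt(6))) = 1/((4 + 31/2) + (105 - 7*sqrt(6))) = 1/(39/2 + (105 - 7*sqrt(6))) = 1/(249/2 - 7*sqrt(6))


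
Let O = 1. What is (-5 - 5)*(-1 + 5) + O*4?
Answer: -36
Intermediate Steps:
(-5 - 5)*(-1 + 5) + O*4 = (-5 - 5)*(-1 + 5) + 1*4 = -10*4 + 4 = -40 + 4 = -36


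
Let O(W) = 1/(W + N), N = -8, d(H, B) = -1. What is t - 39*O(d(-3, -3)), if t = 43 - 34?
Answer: 40/3 ≈ 13.333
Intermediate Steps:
t = 9
O(W) = 1/(-8 + W) (O(W) = 1/(W - 8) = 1/(-8 + W))
t - 39*O(d(-3, -3)) = 9 - 39/(-8 - 1) = 9 - 39/(-9) = 9 - 39*(-⅑) = 9 + 13/3 = 40/3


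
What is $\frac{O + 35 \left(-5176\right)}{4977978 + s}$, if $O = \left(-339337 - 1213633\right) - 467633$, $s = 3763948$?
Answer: $- \frac{2201763}{8741926} \approx -0.25186$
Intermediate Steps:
$O = -2020603$ ($O = -1552970 - 467633 = -2020603$)
$\frac{O + 35 \left(-5176\right)}{4977978 + s} = \frac{-2020603 + 35 \left(-5176\right)}{4977978 + 3763948} = \frac{-2020603 - 181160}{8741926} = \left(-2201763\right) \frac{1}{8741926} = - \frac{2201763}{8741926}$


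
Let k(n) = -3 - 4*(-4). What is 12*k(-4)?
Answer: 156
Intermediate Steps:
k(n) = 13 (k(n) = -3 + 16 = 13)
12*k(-4) = 12*13 = 156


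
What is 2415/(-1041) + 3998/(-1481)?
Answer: -2579511/513907 ≈ -5.0194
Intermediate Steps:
2415/(-1041) + 3998/(-1481) = 2415*(-1/1041) + 3998*(-1/1481) = -805/347 - 3998/1481 = -2579511/513907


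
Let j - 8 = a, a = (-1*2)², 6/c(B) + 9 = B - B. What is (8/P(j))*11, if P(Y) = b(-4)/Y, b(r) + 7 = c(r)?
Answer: -3168/23 ≈ -137.74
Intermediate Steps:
c(B) = -⅔ (c(B) = 6/(-9 + (B - B)) = 6/(-9 + 0) = 6/(-9) = 6*(-⅑) = -⅔)
a = 4 (a = (-2)² = 4)
b(r) = -23/3 (b(r) = -7 - ⅔ = -23/3)
j = 12 (j = 8 + 4 = 12)
P(Y) = -23/(3*Y)
(8/P(j))*11 = (8/((-23/3/12)))*11 = (8/((-23/3*1/12)))*11 = (8/(-23/36))*11 = (8*(-36/23))*11 = -288/23*11 = -3168/23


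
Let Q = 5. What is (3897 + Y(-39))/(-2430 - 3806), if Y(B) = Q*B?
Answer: -1851/3118 ≈ -0.59365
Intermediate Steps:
Y(B) = 5*B
(3897 + Y(-39))/(-2430 - 3806) = (3897 + 5*(-39))/(-2430 - 3806) = (3897 - 195)/(-6236) = 3702*(-1/6236) = -1851/3118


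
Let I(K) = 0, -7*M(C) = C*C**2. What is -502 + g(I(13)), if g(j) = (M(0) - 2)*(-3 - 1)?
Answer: -494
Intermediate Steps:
M(C) = -C**3/7 (M(C) = -C*C**2/7 = -C**3/7)
g(j) = 8 (g(j) = (-1/7*0**3 - 2)*(-3 - 1) = (-1/7*0 - 2)*(-4) = (0 - 2)*(-4) = -2*(-4) = 8)
-502 + g(I(13)) = -502 + 8 = -494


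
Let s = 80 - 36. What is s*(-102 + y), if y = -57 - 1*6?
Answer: -7260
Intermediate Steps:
s = 44
y = -63 (y = -57 - 6 = -63)
s*(-102 + y) = 44*(-102 - 63) = 44*(-165) = -7260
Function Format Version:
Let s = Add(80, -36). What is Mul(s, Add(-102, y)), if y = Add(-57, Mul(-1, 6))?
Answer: -7260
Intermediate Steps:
s = 44
y = -63 (y = Add(-57, -6) = -63)
Mul(s, Add(-102, y)) = Mul(44, Add(-102, -63)) = Mul(44, -165) = -7260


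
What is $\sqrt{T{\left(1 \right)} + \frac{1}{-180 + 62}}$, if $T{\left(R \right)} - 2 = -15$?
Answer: $\frac{i \sqrt{181130}}{118} \approx 3.6067 i$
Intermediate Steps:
$T{\left(R \right)} = -13$ ($T{\left(R \right)} = 2 - 15 = -13$)
$\sqrt{T{\left(1 \right)} + \frac{1}{-180 + 62}} = \sqrt{-13 + \frac{1}{-180 + 62}} = \sqrt{-13 + \frac{1}{-118}} = \sqrt{-13 - \frac{1}{118}} = \sqrt{- \frac{1535}{118}} = \frac{i \sqrt{181130}}{118}$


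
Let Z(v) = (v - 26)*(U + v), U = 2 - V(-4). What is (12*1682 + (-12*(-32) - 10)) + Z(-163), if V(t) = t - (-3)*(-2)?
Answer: 49097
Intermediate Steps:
V(t) = -6 + t (V(t) = t - 1*6 = t - 6 = -6 + t)
U = 12 (U = 2 - (-6 - 4) = 2 - 1*(-10) = 2 + 10 = 12)
Z(v) = (-26 + v)*(12 + v) (Z(v) = (v - 26)*(12 + v) = (-26 + v)*(12 + v))
(12*1682 + (-12*(-32) - 10)) + Z(-163) = (12*1682 + (-12*(-32) - 10)) + (-312 + (-163)**2 - 14*(-163)) = (20184 + (384 - 10)) + (-312 + 26569 + 2282) = (20184 + 374) + 28539 = 20558 + 28539 = 49097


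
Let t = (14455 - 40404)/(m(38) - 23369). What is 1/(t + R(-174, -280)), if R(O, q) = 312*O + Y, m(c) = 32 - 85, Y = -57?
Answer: -3346/181834663 ≈ -1.8401e-5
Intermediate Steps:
m(c) = -53
t = 3707/3346 (t = (14455 - 40404)/(-53 - 23369) = -25949/(-23422) = -25949*(-1/23422) = 3707/3346 ≈ 1.1079)
R(O, q) = -57 + 312*O (R(O, q) = 312*O - 57 = -57 + 312*O)
1/(t + R(-174, -280)) = 1/(3707/3346 + (-57 + 312*(-174))) = 1/(3707/3346 + (-57 - 54288)) = 1/(3707/3346 - 54345) = 1/(-181834663/3346) = -3346/181834663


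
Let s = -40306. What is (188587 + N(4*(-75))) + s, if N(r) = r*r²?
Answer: -26851719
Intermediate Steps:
N(r) = r³
(188587 + N(4*(-75))) + s = (188587 + (4*(-75))³) - 40306 = (188587 + (-300)³) - 40306 = (188587 - 27000000) - 40306 = -26811413 - 40306 = -26851719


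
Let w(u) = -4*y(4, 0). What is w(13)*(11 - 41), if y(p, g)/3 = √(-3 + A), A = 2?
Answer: 360*I ≈ 360.0*I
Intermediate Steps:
y(p, g) = 3*I (y(p, g) = 3*√(-3 + 2) = 3*√(-1) = 3*I)
w(u) = -12*I
w(13)*(11 - 41) = (-12*I)*(11 - 41) = -12*I*(-30) = 360*I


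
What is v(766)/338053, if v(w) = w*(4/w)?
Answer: 4/338053 ≈ 1.1832e-5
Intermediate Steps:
v(w) = 4
v(766)/338053 = 4/338053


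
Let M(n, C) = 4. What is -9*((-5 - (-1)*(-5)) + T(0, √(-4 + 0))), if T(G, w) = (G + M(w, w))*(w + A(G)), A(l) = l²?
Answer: 90 - 72*I ≈ 90.0 - 72.0*I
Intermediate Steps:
T(G, w) = (4 + G)*(w + G²) (T(G, w) = (G + 4)*(w + G²) = (4 + G)*(w + G²))
-9*((-5 - (-1)*(-5)) + T(0, √(-4 + 0))) = -9*((-5 - (-1)*(-5)) + (0³ + 4*√(-4 + 0) + 4*0² + 0*√(-4 + 0))) = -9*((-5 - 1*5) + (0 + 4*√(-4) + 4*0 + 0*√(-4))) = -9*((-5 - 5) + (0 + 4*(2*I) + 0 + 0*(2*I))) = -9*(-10 + (0 + 8*I + 0 + 0)) = -9*(-10 + 8*I) = 90 - 72*I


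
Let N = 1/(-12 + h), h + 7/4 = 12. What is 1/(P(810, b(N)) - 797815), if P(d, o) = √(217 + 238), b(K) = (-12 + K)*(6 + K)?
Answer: -159563/127301754754 - √455/636508773770 ≈ -1.2535e-6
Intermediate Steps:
h = 41/4 (h = -7/4 + 12 = 41/4 ≈ 10.250)
N = -4/7 (N = 1/(-12 + 41/4) = 1/(-7/4) = -4/7 ≈ -0.57143)
P(d, o) = √455
1/(P(810, b(N)) - 797815) = 1/(√455 - 797815) = 1/(-797815 + √455)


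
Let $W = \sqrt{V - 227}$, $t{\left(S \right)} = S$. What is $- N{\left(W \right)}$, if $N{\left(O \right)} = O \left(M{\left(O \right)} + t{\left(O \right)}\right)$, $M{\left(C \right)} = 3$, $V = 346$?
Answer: $-119 - 3 \sqrt{119} \approx -151.73$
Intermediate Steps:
$W = \sqrt{119}$ ($W = \sqrt{346 - 227} = \sqrt{119} \approx 10.909$)
$N{\left(O \right)} = O \left(3 + O\right)$
$- N{\left(W \right)} = - \sqrt{119} \left(3 + \sqrt{119}\right)$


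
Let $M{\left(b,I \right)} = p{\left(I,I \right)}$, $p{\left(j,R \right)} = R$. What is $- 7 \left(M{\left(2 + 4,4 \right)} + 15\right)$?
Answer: $-133$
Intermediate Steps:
$M{\left(b,I \right)} = I$
$- 7 \left(M{\left(2 + 4,4 \right)} + 15\right) = - 7 \left(4 + 15\right) = \left(-7\right) 19 = -133$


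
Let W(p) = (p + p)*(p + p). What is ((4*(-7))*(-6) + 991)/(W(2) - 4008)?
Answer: -1159/3992 ≈ -0.29033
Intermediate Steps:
W(p) = 4*p**2 (W(p) = (2*p)*(2*p) = 4*p**2)
((4*(-7))*(-6) + 991)/(W(2) - 4008) = ((4*(-7))*(-6) + 991)/(4*2**2 - 4008) = (-28*(-6) + 991)/(4*4 - 4008) = (168 + 991)/(16 - 4008) = 1159/(-3992) = 1159*(-1/3992) = -1159/3992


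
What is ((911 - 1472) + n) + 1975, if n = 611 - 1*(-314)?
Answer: 2339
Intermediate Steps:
n = 925 (n = 611 + 314 = 925)
((911 - 1472) + n) + 1975 = ((911 - 1472) + 925) + 1975 = (-561 + 925) + 1975 = 364 + 1975 = 2339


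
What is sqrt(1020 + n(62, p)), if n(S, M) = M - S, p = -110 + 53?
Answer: sqrt(901) ≈ 30.017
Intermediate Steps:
p = -57
sqrt(1020 + n(62, p)) = sqrt(1020 + (-57 - 1*62)) = sqrt(1020 + (-57 - 62)) = sqrt(1020 - 119) = sqrt(901)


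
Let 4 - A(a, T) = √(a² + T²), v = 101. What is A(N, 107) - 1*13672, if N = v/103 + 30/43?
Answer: -13668 - √224639302898/4429 ≈ -13775.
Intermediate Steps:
N = 7433/4429 (N = 101/103 + 30/43 = 7433/4429 ≈ 1.6783)
A(a, T) = 4 - √(T² + a²) (A(a, T) = 4 - √(a² + T²) = 4 - √(T² + a²))
A(N, 107) - 1*13672 = (4 - √(107² + (7433/4429)²)) - 1*13672 = (4 - √(11449 + 55249489/19616041)) - 13672 = (4 - √(224639302898/19616041)) - 13672 = (4 - √224639302898/4429) - 13672 = -13668 - √224639302898/4429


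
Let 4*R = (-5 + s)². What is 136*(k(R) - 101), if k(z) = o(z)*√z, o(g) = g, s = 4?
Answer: -13719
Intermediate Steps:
R = ¼ (R = (-5 + 4)²/4 = (¼)*(-1)² = (¼)*1 = ¼ ≈ 0.25000)
k(z) = z^(3/2) (k(z) = z*√z = z^(3/2))
136*(k(R) - 101) = 136*((¼)^(3/2) - 101) = 136*(⅛ - 101) = 136*(-807/8) = -13719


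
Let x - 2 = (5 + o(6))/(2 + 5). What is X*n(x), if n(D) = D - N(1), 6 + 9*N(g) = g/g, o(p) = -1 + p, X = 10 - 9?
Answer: 251/63 ≈ 3.9841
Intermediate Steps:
X = 1
N(g) = -5/9 (N(g) = -⅔ + (g/g)/9 = -⅔ + (⅑)*1 = -⅔ + ⅑ = -5/9)
x = 24/7 (x = 2 + (5 + (-1 + 6))/(2 + 5) = 2 + (5 + 5)/7 = 2 + 10*(⅐) = 2 + 10/7 = 24/7 ≈ 3.4286)
n(D) = 5/9 + D (n(D) = D - 1*(-5/9) = D + 5/9 = 5/9 + D)
X*n(x) = 1*(5/9 + 24/7) = 1*(251/63) = 251/63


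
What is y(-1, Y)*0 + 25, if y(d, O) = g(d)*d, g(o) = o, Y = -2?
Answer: 25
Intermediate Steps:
y(d, O) = d² (y(d, O) = d*d = d²)
y(-1, Y)*0 + 25 = (-1)²*0 + 25 = 1*0 + 25 = 0 + 25 = 25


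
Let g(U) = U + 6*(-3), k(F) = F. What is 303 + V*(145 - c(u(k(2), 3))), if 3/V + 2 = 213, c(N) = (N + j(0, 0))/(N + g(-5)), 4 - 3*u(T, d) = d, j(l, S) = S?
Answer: 4377027/14348 ≈ 305.06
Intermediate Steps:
g(U) = -18 + U (g(U) = U - 18 = -18 + U)
u(T, d) = 4/3 - d/3
c(N) = N/(-23 + N) (c(N) = (N + 0)/(N + (-18 - 5)) = N/(N - 23) = N/(-23 + N))
V = 3/211 (V = 3/(-2 + 213) = 3/211 ≈ 0.014218)
303 + V*(145 - c(u(k(2), 3))) = 303 + 3*(145 - (4/3 - ⅓*3)/(-23 + (4/3 - ⅓*3)))/211 = 303 + 3*(145 - (4/3 - 1)/(-23 + (4/3 - 1)))/211 = 303 + 3*(145 - 1/(3*(-23 + ⅓)))/211 = 303 + 3*(145 - 1/(3*(-68/3)))/211 = 303 + 3*(145 - (-3)/(3*68))/211 = 303 + 3*(145 - 1*(-1/68))/211 = 303 + 3*(145 + 1/68)/211 = 303 + (3/211)*(9861/68) = 303 + 29583/14348 = 4377027/14348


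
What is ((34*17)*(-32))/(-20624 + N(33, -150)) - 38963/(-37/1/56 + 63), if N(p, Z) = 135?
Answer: 119353053/5880343 ≈ 20.297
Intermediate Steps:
((34*17)*(-32))/(-20624 + N(33, -150)) - 38963/(-37/1/56 + 63) = ((34*17)*(-32))/(-20624 + 135) - 38963/(-37/1/56 + 63) = (578*(-32))/(-20489) - 38963/(-37/(1/56) + 63) = -18496*(-1/20489) - 38963/(56*(-37) + 63) = 18496/20489 - 38963/(-2072 + 63) = 18496/20489 - 38963/(-2009) = 18496/20489 - 38963*(-1/2009) = 18496/20489 + 38963/2009 = 119353053/5880343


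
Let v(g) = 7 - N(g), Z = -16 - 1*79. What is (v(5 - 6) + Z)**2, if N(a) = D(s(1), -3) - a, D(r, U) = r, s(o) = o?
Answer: 8100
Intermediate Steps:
N(a) = 1 - a
Z = -95 (Z = -16 - 79 = -95)
v(g) = 6 + g (v(g) = 7 - (1 - g) = 7 + (-1 + g) = 6 + g)
(v(5 - 6) + Z)**2 = ((6 + (5 - 6)) - 95)**2 = ((6 - 1) - 95)**2 = (5 - 95)**2 = (-90)**2 = 8100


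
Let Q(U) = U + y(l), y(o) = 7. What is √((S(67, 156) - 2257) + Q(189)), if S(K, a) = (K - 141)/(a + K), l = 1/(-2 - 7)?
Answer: I*√102507971/223 ≈ 45.402*I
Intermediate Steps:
l = -⅑ (l = 1/(-9) = -⅑ ≈ -0.11111)
S(K, a) = (-141 + K)/(K + a)
Q(U) = 7 + U (Q(U) = U + 7 = 7 + U)
√((S(67, 156) - 2257) + Q(189)) = √(((-141 + 67)/(67 + 156) - 2257) + (7 + 189)) = √((-74/223 - 2257) + 196) = √(-503385/223 + 196) = √(-459677/223) = I*√102507971/223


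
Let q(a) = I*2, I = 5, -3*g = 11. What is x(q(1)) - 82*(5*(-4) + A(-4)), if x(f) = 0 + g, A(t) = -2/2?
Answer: 5155/3 ≈ 1718.3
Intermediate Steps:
g = -11/3 (g = -⅓*11 = -11/3 ≈ -3.6667)
q(a) = 10 (q(a) = 5*2 = 10)
A(t) = -1 (A(t) = -2*½ = -1)
x(f) = -11/3 (x(f) = 0 - 11/3 = -11/3)
x(q(1)) - 82*(5*(-4) + A(-4)) = -11/3 - 82*(5*(-4) - 1) = -11/3 - 82*(-20 - 1) = -11/3 - 82*(-21) = -11/3 + 1722 = 5155/3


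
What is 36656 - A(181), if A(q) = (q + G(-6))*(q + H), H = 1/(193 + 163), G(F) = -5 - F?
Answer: 661001/178 ≈ 3713.5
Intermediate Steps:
H = 1/356 ≈ 0.0028090
A(q) = (1 + q)*(1/356 + q) (A(q) = (q + (-5 - 1*(-6)))*(q + 1/356) = (q + (-5 + 6))*(1/356 + q) = (q + 1)*(1/356 + q) = (1 + q)*(1/356 + q))
36656 - A(181) = 36656 - (1/356 + 181**2 + (357/356)*181) = 36656 - (1/356 + 32761 + 64617/356) = 36656 - 1*5863767/178 = 36656 - 5863767/178 = 661001/178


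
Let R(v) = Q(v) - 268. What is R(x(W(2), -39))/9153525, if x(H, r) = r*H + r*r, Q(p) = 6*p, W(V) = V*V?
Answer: 7922/9153525 ≈ 0.00086546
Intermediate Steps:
W(V) = V²
x(H, r) = r² + H*r (x(H, r) = H*r + r² = r² + H*r)
R(v) = -268 + 6*v (R(v) = 6*v - 268 = -268 + 6*v)
R(x(W(2), -39))/9153525 = (-268 + 6*(-39*(2² - 39)))/9153525 = (-268 + 6*(-39*(4 - 39)))*(1/9153525) = (-268 + 6*(-39*(-35)))*(1/9153525) = (-268 + 6*1365)*(1/9153525) = (-268 + 8190)*(1/9153525) = 7922*(1/9153525) = 7922/9153525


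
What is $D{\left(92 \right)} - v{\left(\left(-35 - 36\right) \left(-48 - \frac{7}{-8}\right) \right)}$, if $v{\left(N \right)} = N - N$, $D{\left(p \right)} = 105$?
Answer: $105$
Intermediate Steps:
$v{\left(N \right)} = 0$
$D{\left(92 \right)} - v{\left(\left(-35 - 36\right) \left(-48 - \frac{7}{-8}\right) \right)} = 105 - 0 = 105 + 0 = 105$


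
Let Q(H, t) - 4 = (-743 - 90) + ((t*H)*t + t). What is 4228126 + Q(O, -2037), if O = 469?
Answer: 1950279321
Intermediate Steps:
Q(H, t) = -829 + t + H*t**2 (Q(H, t) = 4 + ((-743 - 90) + ((t*H)*t + t)) = 4 + (-833 + ((H*t)*t + t)) = 4 + (-833 + (H*t**2 + t)) = 4 + (-833 + (t + H*t**2)) = 4 + (-833 + t + H*t**2) = -829 + t + H*t**2)
4228126 + Q(O, -2037) = 4228126 + (-829 - 2037 + 469*(-2037)**2) = 4228126 + (-829 - 2037 + 469*4149369) = 4228126 + (-829 - 2037 + 1946054061) = 4228126 + 1946051195 = 1950279321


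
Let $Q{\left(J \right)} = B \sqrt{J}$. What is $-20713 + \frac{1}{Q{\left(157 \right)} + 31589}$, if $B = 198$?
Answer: $- \frac{20541286982120}{991709893} - \frac{198 \sqrt{157}}{991709893} \approx -20713.0$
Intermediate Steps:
$Q{\left(J \right)} = 198 \sqrt{J}$
$-20713 + \frac{1}{Q{\left(157 \right)} + 31589} = -20713 + \frac{1}{198 \sqrt{157} + 31589} = -20713 + \frac{1}{31589 + 198 \sqrt{157}}$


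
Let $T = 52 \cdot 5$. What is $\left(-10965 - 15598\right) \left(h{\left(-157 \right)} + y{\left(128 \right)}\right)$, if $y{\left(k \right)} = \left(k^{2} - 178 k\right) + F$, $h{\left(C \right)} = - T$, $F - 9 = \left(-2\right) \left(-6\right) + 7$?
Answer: $176165816$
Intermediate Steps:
$T = 260$
$F = 28$ ($F = 9 + \left(\left(-2\right) \left(-6\right) + 7\right) = 9 + \left(12 + 7\right) = 9 + 19 = 28$)
$h{\left(C \right)} = -260$ ($h{\left(C \right)} = \left(-1\right) 260 = -260$)
$y{\left(k \right)} = 28 + k^{2} - 178 k$ ($y{\left(k \right)} = \left(k^{2} - 178 k\right) + 28 = 28 + k^{2} - 178 k$)
$\left(-10965 - 15598\right) \left(h{\left(-157 \right)} + y{\left(128 \right)}\right) = \left(-10965 - 15598\right) \left(-260 + \left(28 + 128^{2} - 22784\right)\right) = - 26563 \left(-260 + \left(28 + 16384 - 22784\right)\right) = - 26563 \left(-260 - 6372\right) = \left(-26563\right) \left(-6632\right) = 176165816$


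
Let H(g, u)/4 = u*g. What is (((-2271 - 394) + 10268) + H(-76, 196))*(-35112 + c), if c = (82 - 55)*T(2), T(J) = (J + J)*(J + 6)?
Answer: 1780245288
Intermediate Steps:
T(J) = 2*J*(6 + J) (T(J) = (2*J)*(6 + J) = 2*J*(6 + J))
H(g, u) = 4*g*u (H(g, u) = 4*(u*g) = 4*(g*u) = 4*g*u)
c = 864 (c = (82 - 55)*(2*2*(6 + 2)) = 27*(2*2*8) = 27*32 = 864)
(((-2271 - 394) + 10268) + H(-76, 196))*(-35112 + c) = (((-2271 - 394) + 10268) + 4*(-76)*196)*(-35112 + 864) = ((-2665 + 10268) - 59584)*(-34248) = (7603 - 59584)*(-34248) = -51981*(-34248) = 1780245288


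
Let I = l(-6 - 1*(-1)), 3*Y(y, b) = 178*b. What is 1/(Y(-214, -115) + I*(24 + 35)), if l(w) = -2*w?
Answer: -3/18700 ≈ -0.00016043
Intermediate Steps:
Y(y, b) = 178*b/3 (Y(y, b) = (178*b)/3 = 178*b/3)
I = 10 (I = -2*(-6 - 1*(-1)) = -2*(-6 + 1) = -2*(-5) = 10)
1/(Y(-214, -115) + I*(24 + 35)) = 1/((178/3)*(-115) + 10*(24 + 35)) = 1/(-20470/3 + 10*59) = 1/(-20470/3 + 590) = 1/(-18700/3) = -3/18700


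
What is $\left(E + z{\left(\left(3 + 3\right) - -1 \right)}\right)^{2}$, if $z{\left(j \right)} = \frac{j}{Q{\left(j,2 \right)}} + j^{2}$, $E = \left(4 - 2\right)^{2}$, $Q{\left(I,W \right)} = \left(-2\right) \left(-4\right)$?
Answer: $\frac{185761}{64} \approx 2902.5$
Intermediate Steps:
$Q{\left(I,W \right)} = 8$
$E = 4$ ($E = 2^{2} = 4$)
$z{\left(j \right)} = j^{2} + \frac{j}{8}$ ($z{\left(j \right)} = \frac{j}{8} + j^{2} = j^{2} + \frac{j}{8}$)
$\left(E + z{\left(\left(3 + 3\right) - -1 \right)}\right)^{2} = \left(4 + \left(\left(3 + 3\right) - -1\right) \left(\frac{1}{8} + \left(\left(3 + 3\right) - -1\right)\right)\right)^{2} = \left(4 + \left(6 + 1\right) \left(\frac{1}{8} + \left(6 + 1\right)\right)\right)^{2} = \left(4 + 7 \left(\frac{1}{8} + 7\right)\right)^{2} = \left(4 + 7 \cdot \frac{57}{8}\right)^{2} = \left(4 + \frac{399}{8}\right)^{2} = \left(\frac{431}{8}\right)^{2} = \frac{185761}{64}$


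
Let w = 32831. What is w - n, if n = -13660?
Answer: 46491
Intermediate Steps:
w - n = 32831 - 1*(-13660) = 32831 + 13660 = 46491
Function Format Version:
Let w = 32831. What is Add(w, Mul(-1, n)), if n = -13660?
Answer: 46491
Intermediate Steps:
Add(w, Mul(-1, n)) = Add(32831, Mul(-1, -13660)) = Add(32831, 13660) = 46491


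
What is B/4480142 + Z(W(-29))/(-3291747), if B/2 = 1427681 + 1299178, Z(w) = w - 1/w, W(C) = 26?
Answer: 77792622067191/63905807281654 ≈ 1.2173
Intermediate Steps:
B = 5453718 (B = 2*(1427681 + 1299178) = 2*2726859 = 5453718)
B/4480142 + Z(W(-29))/(-3291747) = 5453718/4480142 + (26 - 1/26)/(-3291747) = 5453718*(1/4480142) + (26 - 1*1/26)*(-1/3291747) = 2726859/2240071 + (26 - 1/26)*(-1/3291747) = 2726859/2240071 + (675/26)*(-1/3291747) = 2726859/2240071 - 225/28528474 = 77792622067191/63905807281654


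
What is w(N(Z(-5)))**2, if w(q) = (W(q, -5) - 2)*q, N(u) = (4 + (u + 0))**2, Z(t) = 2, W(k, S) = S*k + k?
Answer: 27625536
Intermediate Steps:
W(k, S) = k + S*k
N(u) = (4 + u)**2
w(q) = q*(-2 - 4*q) (w(q) = (q*(1 - 5) - 2)*q = (q*(-4) - 2)*q = (-4*q - 2)*q = (-2 - 4*q)*q = q*(-2 - 4*q))
w(N(Z(-5)))**2 = (2*(4 + 2)**2*(-1 - 2*(4 + 2)**2))**2 = (2*6**2*(-1 - 2*6**2))**2 = (2*36*(-1 - 2*36))**2 = (2*36*(-1 - 72))**2 = (2*36*(-73))**2 = (-5256)**2 = 27625536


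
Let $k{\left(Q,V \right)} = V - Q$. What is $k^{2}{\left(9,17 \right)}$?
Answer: $64$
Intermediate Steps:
$k^{2}{\left(9,17 \right)} = \left(17 - 9\right)^{2} = 8^{2} = 64$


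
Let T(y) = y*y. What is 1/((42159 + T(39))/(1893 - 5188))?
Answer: -659/8736 ≈ -0.075435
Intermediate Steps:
T(y) = y**2
1/((42159 + T(39))/(1893 - 5188)) = 1/((42159 + 39**2)/(1893 - 5188)) = 1/((42159 + 1521)/(-3295)) = 1/(43680*(-1/3295)) = 1/(-8736/659) = -659/8736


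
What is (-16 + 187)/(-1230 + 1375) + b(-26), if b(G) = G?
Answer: -3599/145 ≈ -24.821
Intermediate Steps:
(-16 + 187)/(-1230 + 1375) + b(-26) = (-16 + 187)/(-1230 + 1375) - 26 = 171/145 - 26 = -3599/145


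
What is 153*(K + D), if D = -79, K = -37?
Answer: -17748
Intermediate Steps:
153*(K + D) = 153*(-37 - 79) = 153*(-116) = -17748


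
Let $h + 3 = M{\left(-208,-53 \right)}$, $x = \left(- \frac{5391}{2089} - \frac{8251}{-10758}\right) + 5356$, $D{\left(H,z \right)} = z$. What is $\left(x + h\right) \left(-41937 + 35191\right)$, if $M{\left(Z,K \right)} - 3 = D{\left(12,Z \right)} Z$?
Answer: $- \frac{3685403760178573}{11236731} \approx -3.2798 \cdot 10^{8}$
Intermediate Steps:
$x = \frac{120327102433}{22473462}$ ($x = \left(\left(-5391\right) \frac{1}{2089} - - \frac{8251}{10758}\right) + 5356 = \left(- \frac{5391}{2089} + \frac{8251}{10758}\right) + 5356 = - \frac{40760039}{22473462} + 5356 = \frac{120327102433}{22473462} \approx 5354.2$)
$M{\left(Z,K \right)} = 3 + Z^{2}$ ($M{\left(Z,K \right)} = 3 + Z Z = 3 + Z^{2}$)
$h = 43264$ ($h = -3 + \left(3 + \left(-208\right)^{2}\right) = -3 + \left(3 + 43264\right) = -3 + 43267 = 43264$)
$\left(x + h\right) \left(-41937 + 35191\right) = \left(\frac{120327102433}{22473462} + 43264\right) \left(-41937 + 35191\right) = \frac{1092618962401}{22473462} \left(-6746\right) = - \frac{3685403760178573}{11236731}$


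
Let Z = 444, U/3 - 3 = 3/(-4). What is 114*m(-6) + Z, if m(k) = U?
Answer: 2427/2 ≈ 1213.5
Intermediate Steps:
U = 27/4 (U = 9 + 3*(3/(-4)) = 9 + 3*(3*(-1/4)) = 9 + 3*(-3/4) = 9 - 9/4 = 27/4 ≈ 6.7500)
m(k) = 27/4
114*m(-6) + Z = 114*(27/4) + 444 = 1539/2 + 444 = 2427/2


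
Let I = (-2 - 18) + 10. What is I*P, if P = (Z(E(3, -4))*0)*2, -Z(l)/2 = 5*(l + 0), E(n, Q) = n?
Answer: 0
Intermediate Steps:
I = -10 (I = -20 + 10 = -10)
Z(l) = -10*l (Z(l) = -10*(l + 0) = -10*l)
P = 0 (P = (-10*3*0)*2 = -30*0*2 = 0*2 = 0)
I*P = -10*0 = 0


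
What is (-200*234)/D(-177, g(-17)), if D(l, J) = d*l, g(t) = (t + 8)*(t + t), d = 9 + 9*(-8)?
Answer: -5200/1239 ≈ -4.1969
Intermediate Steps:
d = -63 (d = 9 - 72 = -63)
g(t) = 2*t*(8 + t) (g(t) = (8 + t)*(2*t) = 2*t*(8 + t))
D(l, J) = -63*l
(-200*234)/D(-177, g(-17)) = (-200*234)/((-63*(-177))) = -46800/11151 = -46800*1/11151 = -5200/1239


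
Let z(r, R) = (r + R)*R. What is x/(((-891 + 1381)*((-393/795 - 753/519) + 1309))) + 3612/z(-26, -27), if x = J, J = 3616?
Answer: 3543061497596/1400555199771 ≈ 2.5298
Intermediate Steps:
z(r, R) = R*(R + r) (z(r, R) = (R + r)*R = R*(R + r))
x = 3616
x/(((-891 + 1381)*((-393/795 - 753/519) + 1309))) + 3612/z(-26, -27) = 3616/(((-891 + 1381)*((-393/795 - 753/519) + 1309))) + 3612/((-27*(-27 - 26))) = 3616/((490*((-393*1/795 - 753*1/519) + 1309))) + 3612/((-27*(-53))) = 3616/((490*((-131/265 - 251/173) + 1309))) + 3612/1431 = 3616/((490*(-89178/45845 + 1309))) + 3612*(1/1431) = 3616/((490*(59921927/45845))) + 1204/477 = 3616/(5872348846/9169) + 1204/477 = 3616*(9169/5872348846) + 1204/477 = 16577552/2936174423 + 1204/477 = 3543061497596/1400555199771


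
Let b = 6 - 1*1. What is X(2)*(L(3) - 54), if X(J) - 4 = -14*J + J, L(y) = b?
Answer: 1078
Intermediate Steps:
b = 5 (b = 6 - 1 = 5)
L(y) = 5
X(J) = 4 - 13*J (X(J) = 4 + (-14*J + J) = 4 - 13*J)
X(2)*(L(3) - 54) = (4 - 13*2)*(5 - 54) = (4 - 26)*(-49) = -22*(-49) = 1078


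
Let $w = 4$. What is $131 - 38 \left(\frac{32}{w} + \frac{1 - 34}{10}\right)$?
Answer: $- \frac{238}{5} \approx -47.6$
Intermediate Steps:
$131 - 38 \left(\frac{32}{w} + \frac{1 - 34}{10}\right) = 131 - 38 \left(\frac{32}{4} + \frac{1 - 34}{10}\right) = 131 - 38 \left(32 \cdot \frac{1}{4} + \left(1 - 34\right) \frac{1}{10}\right) = 131 - 38 \left(8 - \frac{33}{10}\right) = 131 - \frac{893}{5} = - \frac{238}{5}$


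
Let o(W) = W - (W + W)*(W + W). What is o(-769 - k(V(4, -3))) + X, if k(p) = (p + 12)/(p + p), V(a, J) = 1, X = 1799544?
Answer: -1213665/2 ≈ -6.0683e+5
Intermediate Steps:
k(p) = (12 + p)/(2*p) (k(p) = (12 + p)/((2*p)) = (12 + p)*(1/(2*p)) = (12 + p)/(2*p))
o(W) = W - 4*W² (o(W) = W - 2*W*2*W = W - 4*W²)
o(-769 - k(V(4, -3))) + X = (-769 - (12 + 1)/(2*1))*(1 - 4*(-769 - (12 + 1)/(2*1))) + 1799544 = (-769 - 13/2)*(1 - 4*(-769 - 13/2)) + 1799544 = -1551*(1 - 4*(-1551/2))/2 + 1799544 = -1551*(1 + 3102)/2 + 1799544 = -1551/2*3103 + 1799544 = -4812753/2 + 1799544 = -1213665/2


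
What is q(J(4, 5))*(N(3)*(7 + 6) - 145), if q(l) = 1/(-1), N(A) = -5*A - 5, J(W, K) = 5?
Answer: 405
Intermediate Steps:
N(A) = -5 - 5*A
q(l) = -1
q(J(4, 5))*(N(3)*(7 + 6) - 145) = -((-5 - 5*3)*(7 + 6) - 145) = -((-5 - 15)*13 - 145) = -(-20*13 - 145) = -(-260 - 145) = -1*(-405) = 405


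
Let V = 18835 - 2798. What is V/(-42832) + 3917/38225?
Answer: -445241381/1637253200 ≈ -0.27194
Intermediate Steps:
V = 16037
V/(-42832) + 3917/38225 = 16037/(-42832) + 3917/38225 = 16037*(-1/42832) + 3917*(1/38225) = -16037/42832 + 3917/38225 = -445241381/1637253200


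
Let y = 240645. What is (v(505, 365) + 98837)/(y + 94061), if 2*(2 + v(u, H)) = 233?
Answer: 197903/669412 ≈ 0.29564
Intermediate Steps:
v(u, H) = 229/2 (v(u, H) = -2 + (1/2)*233 = -2 + 233/2 = 229/2)
(v(505, 365) + 98837)/(y + 94061) = (229/2 + 98837)/(240645 + 94061) = (197903/2)/334706 = (197903/2)*(1/334706) = 197903/669412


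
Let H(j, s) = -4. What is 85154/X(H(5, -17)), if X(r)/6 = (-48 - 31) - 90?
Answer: -42577/507 ≈ -83.978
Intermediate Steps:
X(r) = -1014 (X(r) = 6*((-48 - 31) - 90) = 6*(-79 - 90) = 6*(-169) = -1014)
85154/X(H(5, -17)) = 85154/(-1014) = 85154*(-1/1014) = -42577/507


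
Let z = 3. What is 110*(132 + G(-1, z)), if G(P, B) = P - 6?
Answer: 13750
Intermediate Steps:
G(P, B) = -6 + P
110*(132 + G(-1, z)) = 110*(132 + (-6 - 1)) = 110*(132 - 7) = 110*125 = 13750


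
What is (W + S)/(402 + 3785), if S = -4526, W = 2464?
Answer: -2062/4187 ≈ -0.49248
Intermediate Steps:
(W + S)/(402 + 3785) = (2464 - 4526)/(402 + 3785) = -2062/4187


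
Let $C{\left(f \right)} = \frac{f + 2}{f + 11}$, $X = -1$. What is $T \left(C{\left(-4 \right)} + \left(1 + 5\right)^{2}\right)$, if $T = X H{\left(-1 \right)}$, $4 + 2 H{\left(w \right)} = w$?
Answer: $\frac{625}{7} \approx 89.286$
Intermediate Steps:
$H{\left(w \right)} = -2 + \frac{w}{2}$
$T = \frac{5}{2}$ ($T = - (-2 + \frac{1}{2} \left(-1\right)) = - (-2 - \frac{1}{2}) = \left(-1\right) \left(- \frac{5}{2}\right) = \frac{5}{2} \approx 2.5$)
$C{\left(f \right)} = \frac{2 + f}{11 + f}$
$T \left(C{\left(-4 \right)} + \left(1 + 5\right)^{2}\right) = \frac{5 \left(\frac{2 - 4}{11 - 4} + \left(1 + 5\right)^{2}\right)}{2} = \frac{5 \left(\frac{1}{7} \left(-2\right) + 6^{2}\right)}{2} = \frac{5 \left(\frac{1}{7} \left(-2\right) + 36\right)}{2} = \frac{5 \left(- \frac{2}{7} + 36\right)}{2} = \frac{5}{2} \cdot \frac{250}{7} = \frac{625}{7}$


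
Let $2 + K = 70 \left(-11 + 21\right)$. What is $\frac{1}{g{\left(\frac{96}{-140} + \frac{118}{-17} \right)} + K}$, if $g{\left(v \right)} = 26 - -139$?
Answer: $\frac{1}{863} \approx 0.0011587$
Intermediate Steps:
$K = 698$ ($K = -2 + 70 \left(-11 + 21\right) = -2 + 70 \cdot 10 = -2 + 700 = 698$)
$g{\left(v \right)} = 165$ ($g{\left(v \right)} = 26 + 139 = 165$)
$\frac{1}{g{\left(\frac{96}{-140} + \frac{118}{-17} \right)} + K} = \frac{1}{165 + 698} = \frac{1}{863}$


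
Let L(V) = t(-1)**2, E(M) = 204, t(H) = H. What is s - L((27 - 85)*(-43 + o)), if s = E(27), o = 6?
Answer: 203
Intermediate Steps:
s = 204
L(V) = 1 (L(V) = (-1)**2 = 1)
s - L((27 - 85)*(-43 + o)) = 204 - 1*1 = 204 - 1 = 203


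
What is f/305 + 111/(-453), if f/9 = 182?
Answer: 236053/46055 ≈ 5.1255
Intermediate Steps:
f = 1638 (f = 9*182 = 1638)
f/305 + 111/(-453) = 1638/305 + 111/(-453) = 1638*(1/305) + 111*(-1/453) = 1638/305 - 37/151 = 236053/46055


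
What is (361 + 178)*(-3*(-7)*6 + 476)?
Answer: 324478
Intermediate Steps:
(361 + 178)*(-3*(-7)*6 + 476) = 539*(21*6 + 476) = 539*(126 + 476) = 539*602 = 324478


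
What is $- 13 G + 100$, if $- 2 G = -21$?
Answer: $- \frac{73}{2} \approx -36.5$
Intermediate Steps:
$G = \frac{21}{2}$ ($G = \left(- \frac{1}{2}\right) \left(-21\right) = \frac{21}{2} \approx 10.5$)
$- 13 G + 100 = \left(-13\right) \frac{21}{2} + 100 = - \frac{273}{2} + 100 = - \frac{73}{2}$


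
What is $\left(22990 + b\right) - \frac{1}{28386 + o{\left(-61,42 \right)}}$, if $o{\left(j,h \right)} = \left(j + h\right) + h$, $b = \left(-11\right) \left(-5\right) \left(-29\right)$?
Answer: $\frac{607810554}{28409} \approx 21395.0$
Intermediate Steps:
$b = -1595$ ($b = 55 \left(-29\right) = -1595$)
$o{\left(j,h \right)} = j + 2 h$ ($o{\left(j,h \right)} = \left(h + j\right) + h = j + 2 h$)
$\left(22990 + b\right) - \frac{1}{28386 + o{\left(-61,42 \right)}} = \left(22990 - 1595\right) - \frac{1}{28386 + \left(-61 + 2 \cdot 42\right)} = 21395 - \frac{1}{28386 + \left(-61 + 84\right)} = 21395 - \frac{1}{28386 + 23} = 21395 - \frac{1}{28409} = \frac{607810554}{28409}$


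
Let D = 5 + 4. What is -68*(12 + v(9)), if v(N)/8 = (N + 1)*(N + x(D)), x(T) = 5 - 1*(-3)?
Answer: -93296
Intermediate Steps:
D = 9
x(T) = 8 (x(T) = 5 + 3 = 8)
v(N) = 8*(1 + N)*(8 + N) (v(N) = 8*((N + 1)*(N + 8)) = 8*((1 + N)*(8 + N)) = 8*(1 + N)*(8 + N))
-68*(12 + v(9)) = -68*(12 + (64 + 8*9² + 72*9)) = -68*(12 + (64 + 8*81 + 648)) = -68*(12 + (64 + 648 + 648)) = -68*(12 + 1360) = -68*1372 = -93296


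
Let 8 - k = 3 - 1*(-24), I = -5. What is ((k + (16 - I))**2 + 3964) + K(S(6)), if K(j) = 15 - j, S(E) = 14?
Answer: 3969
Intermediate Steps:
k = -19 (k = 8 - (3 - 1*(-24)) = 8 - (3 + 24) = 8 - 1*27 = 8 - 27 = -19)
((k + (16 - I))**2 + 3964) + K(S(6)) = ((-19 + (16 - 1*(-5)))**2 + 3964) + (15 - 1*14) = ((-19 + (16 + 5))**2 + 3964) + (15 - 14) = ((-19 + 21)**2 + 3964) + 1 = (2**2 + 3964) + 1 = (4 + 3964) + 1 = 3968 + 1 = 3969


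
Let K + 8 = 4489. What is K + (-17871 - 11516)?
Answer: -24906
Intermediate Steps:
K = 4481 (K = -8 + 4489 = 4481)
K + (-17871 - 11516) = 4481 + (-17871 - 11516) = 4481 - 29387 = -24906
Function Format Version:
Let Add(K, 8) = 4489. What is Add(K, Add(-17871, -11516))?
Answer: -24906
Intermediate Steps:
K = 4481 (K = Add(-8, 4489) = 4481)
Add(K, Add(-17871, -11516)) = Add(4481, Add(-17871, -11516)) = Add(4481, -29387) = -24906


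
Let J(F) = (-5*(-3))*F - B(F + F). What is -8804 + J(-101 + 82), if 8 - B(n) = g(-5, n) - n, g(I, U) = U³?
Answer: -63931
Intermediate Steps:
B(n) = 8 + n - n³ (B(n) = 8 - (n³ - n) = 8 + (n - n³) = 8 + n - n³)
J(F) = -8 + 8*F³ + 13*F (J(F) = (-5*(-3))*F - (8 + (F + F) - (F + F)³) = 15*F - (8 + 2*F - (2*F)³) = 15*F - (8 + 2*F - 8*F³) = 15*F - (8 - 8*F³ + 2*F) = 15*F + (-8 - 2*F + 8*F³) = -8 + 8*F³ + 13*F)
-8804 + J(-101 + 82) = -8804 + (-8 + 8*(-101 + 82)³ + 13*(-101 + 82)) = -8804 + (-8 + 8*(-19)³ + 13*(-19)) = -8804 + (-8 + 8*(-6859) - 247) = -8804 + (-8 - 54872 - 247) = -8804 - 55127 = -63931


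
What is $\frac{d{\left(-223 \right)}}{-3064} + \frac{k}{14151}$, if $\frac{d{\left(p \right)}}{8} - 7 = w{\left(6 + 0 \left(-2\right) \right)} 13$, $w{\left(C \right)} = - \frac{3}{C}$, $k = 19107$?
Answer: $\frac{4873937}{3613222} \approx 1.3489$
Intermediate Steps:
$d{\left(p \right)} = 4$ ($d{\left(p \right)} = 56 + 8 - \frac{3}{6 + 0 \left(-2\right)} 13 = 56 + 8 - \frac{3}{6 + 0} \cdot 13 = 56 + 8 - \frac{3}{6} \cdot 13 = 56 + 8 \left(-3\right) \frac{1}{6} \cdot 13 = 56 + 8 \left(\left(- \frac{1}{2}\right) 13\right) = 56 + 8 \left(- \frac{13}{2}\right) = 56 - 52 = 4$)
$\frac{d{\left(-223 \right)}}{-3064} + \frac{k}{14151} = \frac{4}{-3064} + \frac{19107}{14151} = 4 \left(- \frac{1}{3064}\right) + 19107 \cdot \frac{1}{14151} = - \frac{1}{766} + \frac{6369}{4717} = \frac{4873937}{3613222}$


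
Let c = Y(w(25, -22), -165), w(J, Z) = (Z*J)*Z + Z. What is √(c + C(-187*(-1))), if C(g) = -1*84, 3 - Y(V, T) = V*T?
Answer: 3*√221421 ≈ 1411.7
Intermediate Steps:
w(J, Z) = Z + J*Z² (w(J, Z) = (J*Z)*Z + Z = J*Z² + Z = Z + J*Z²)
Y(V, T) = 3 - T*V (Y(V, T) = 3 - V*T = 3 - T*V)
c = 1992873 (c = 3 - 1*(-165)*(-22*(1 + 25*(-22))) = 3 - 1*(-165)*(-22*(1 - 550)) = 3 - 1*(-165)*(-22*(-549)) = 3 - 1*(-165)*12078 = 3 + 1992870 = 1992873)
C(g) = -84
√(c + C(-187*(-1))) = √(1992873 - 84) = √1992789 = 3*√221421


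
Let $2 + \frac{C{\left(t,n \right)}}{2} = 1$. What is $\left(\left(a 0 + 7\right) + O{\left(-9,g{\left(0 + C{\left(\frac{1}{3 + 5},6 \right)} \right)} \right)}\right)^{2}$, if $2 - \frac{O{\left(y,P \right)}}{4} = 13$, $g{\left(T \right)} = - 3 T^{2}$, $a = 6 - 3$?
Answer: $1369$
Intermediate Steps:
$C{\left(t,n \right)} = -2$ ($C{\left(t,n \right)} = -4 + 2 \cdot 1 = -4 + 2 = -2$)
$a = 3$
$O{\left(y,P \right)} = -44$ ($O{\left(y,P \right)} = 8 - 52 = -44$)
$\left(\left(a 0 + 7\right) + O{\left(-9,g{\left(0 + C{\left(\frac{1}{3 + 5},6 \right)} \right)} \right)}\right)^{2} = \left(\left(3 \cdot 0 + 7\right) - 44\right)^{2} = \left(\left(0 + 7\right) - 44\right)^{2} = \left(7 - 44\right)^{2} = \left(-37\right)^{2} = 1369$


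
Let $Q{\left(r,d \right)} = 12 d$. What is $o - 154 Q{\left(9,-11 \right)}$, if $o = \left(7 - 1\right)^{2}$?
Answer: $20364$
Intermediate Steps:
$o = 36$ ($o = 6^{2} = 36$)
$o - 154 Q{\left(9,-11 \right)} = 36 - 154 \cdot 12 \left(-11\right) = 36 - -20328 = 36 + 20328 = 20364$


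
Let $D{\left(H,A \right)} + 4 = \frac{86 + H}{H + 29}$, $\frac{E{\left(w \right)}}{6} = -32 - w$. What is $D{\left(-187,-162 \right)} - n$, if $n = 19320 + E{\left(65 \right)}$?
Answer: $- \frac{2961135}{158} \approx -18741.0$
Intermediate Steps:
$E{\left(w \right)} = -192 - 6 w$ ($E{\left(w \right)} = 6 \left(-32 - w\right) = -192 - 6 w$)
$D{\left(H,A \right)} = -4 + \frac{86 + H}{29 + H}$ ($D{\left(H,A \right)} = -4 + \frac{86 + H}{H + 29} = -4 + \frac{86 + H}{29 + H}$)
$n = 18738$ ($n = 19320 - 582 = 18738$)
$D{\left(-187,-162 \right)} - n = \frac{3 \left(-10 - -187\right)}{29 - 187} - 18738 = \frac{3 \left(-10 + 187\right)}{-158} - 18738 = 3 \left(- \frac{1}{158}\right) 177 - 18738 = - \frac{531}{158} - 18738 = - \frac{2961135}{158}$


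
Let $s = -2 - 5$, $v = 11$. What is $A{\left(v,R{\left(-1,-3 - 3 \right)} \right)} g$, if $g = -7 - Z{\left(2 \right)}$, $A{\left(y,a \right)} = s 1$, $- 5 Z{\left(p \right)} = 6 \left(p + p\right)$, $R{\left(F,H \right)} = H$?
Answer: $\frac{77}{5} \approx 15.4$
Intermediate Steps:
$Z{\left(p \right)} = - \frac{12 p}{5}$ ($Z{\left(p \right)} = - \frac{6 \left(p + p\right)}{5} = - \frac{6 \cdot 2 p}{5} = - \frac{12 p}{5}$)
$s = -7$
$A{\left(y,a \right)} = -7$ ($A{\left(y,a \right)} = \left(-7\right) 1 = -7$)
$g = - \frac{11}{5}$ ($g = -7 - \left(- \frac{12}{5}\right) 2 = -7 - - \frac{24}{5} = -7 + \frac{24}{5} = - \frac{11}{5} \approx -2.2$)
$A{\left(v,R{\left(-1,-3 - 3 \right)} \right)} g = \left(-7\right) \left(- \frac{11}{5}\right) = \frac{77}{5}$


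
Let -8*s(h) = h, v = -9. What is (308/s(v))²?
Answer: 6071296/81 ≈ 74954.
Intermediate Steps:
s(h) = -h/8
(308/s(v))² = (308/((-⅛*(-9))))² = (308/(9/8))² = (308*(8/9))² = (2464/9)² = 6071296/81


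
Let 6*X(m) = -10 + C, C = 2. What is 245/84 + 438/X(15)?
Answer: -3907/12 ≈ -325.58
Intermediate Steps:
X(m) = -4/3 (X(m) = (-10 + 2)/6 = (1/6)*(-8) = -4/3)
245/84 + 438/X(15) = 245/84 + 438/(-4/3) = 245*(1/84) + 438*(-3/4) = 35/12 - 657/2 = -3907/12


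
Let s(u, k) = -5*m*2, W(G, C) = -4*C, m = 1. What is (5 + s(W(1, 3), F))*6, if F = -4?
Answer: -30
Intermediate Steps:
s(u, k) = -10 (s(u, k) = -5*1*2 = -5*2 = -10)
(5 + s(W(1, 3), F))*6 = (5 - 10)*6 = -5*6 = -30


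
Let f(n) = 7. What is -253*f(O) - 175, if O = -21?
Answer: -1946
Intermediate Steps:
-253*f(O) - 175 = -253*7 - 175 = -1771 - 175 = -1946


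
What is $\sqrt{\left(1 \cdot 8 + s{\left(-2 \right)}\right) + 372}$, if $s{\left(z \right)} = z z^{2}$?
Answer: $2 \sqrt{93} \approx 19.287$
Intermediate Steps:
$s{\left(z \right)} = z^{3}$
$\sqrt{\left(1 \cdot 8 + s{\left(-2 \right)}\right) + 372} = \sqrt{\left(1 \cdot 8 + \left(-2\right)^{3}\right) + 372} = \sqrt{\left(8 - 8\right) + 372} = \sqrt{0 + 372} = \sqrt{372} = 2 \sqrt{93}$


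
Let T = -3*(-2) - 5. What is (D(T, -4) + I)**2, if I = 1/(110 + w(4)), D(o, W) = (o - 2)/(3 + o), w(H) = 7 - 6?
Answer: 11449/197136 ≈ 0.058077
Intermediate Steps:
T = 1 (T = 6 - 5 = 1)
w(H) = 1
D(o, W) = (-2 + o)/(3 + o)
I = 1/111 (I = 1/(110 + 1) = 1/111 ≈ 0.0090090)
(D(T, -4) + I)**2 = ((-2 + 1)/(3 + 1) + 1/111)**2 = (-1/4 + 1/111)**2 = (-107/444)**2 = 11449/197136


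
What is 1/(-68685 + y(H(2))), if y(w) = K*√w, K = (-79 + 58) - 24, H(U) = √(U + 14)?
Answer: -1/68775 ≈ -1.4540e-5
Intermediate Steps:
H(U) = √(14 + U)
K = -45 (K = -21 - 24 = -45)
y(w) = -45*√w
1/(-68685 + y(H(2))) = 1/(-68685 - 45*(14 + 2)^(¼)) = 1/(-68685 - 45*√(√16)) = 1/(-68685 - 45*√4) = 1/(-68685 - 45*2) = 1/(-68685 - 90) = 1/(-68775) = -1/68775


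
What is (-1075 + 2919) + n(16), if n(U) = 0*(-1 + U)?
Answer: 1844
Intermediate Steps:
n(U) = 0
(-1075 + 2919) + n(16) = (-1075 + 2919) + 0 = 1844 + 0 = 1844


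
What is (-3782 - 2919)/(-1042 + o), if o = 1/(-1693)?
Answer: 11344793/1764107 ≈ 6.4309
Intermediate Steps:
o = -1/1693 ≈ -0.00059067
(-3782 - 2919)/(-1042 + o) = (-3782 - 2919)/(-1042 - 1/1693) = -6701/(-1764107/1693) = -6701*(-1693/1764107) = 11344793/1764107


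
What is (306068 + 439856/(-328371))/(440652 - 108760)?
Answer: 25125853843/27245926983 ≈ 0.92219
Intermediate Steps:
(306068 + 439856/(-328371))/(440652 - 108760) = (306068 + 439856*(-1/328371))/331892 = (306068 - 439856/328371)*(1/331892) = (100503415372/328371)*(1/331892) = 25125853843/27245926983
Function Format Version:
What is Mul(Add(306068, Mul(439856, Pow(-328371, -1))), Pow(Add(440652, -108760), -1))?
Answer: Rational(25125853843, 27245926983) ≈ 0.92219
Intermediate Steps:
Mul(Add(306068, Mul(439856, Pow(-328371, -1))), Pow(Add(440652, -108760), -1)) = Mul(Add(306068, Mul(439856, Rational(-1, 328371))), Pow(331892, -1)) = Mul(Add(306068, Rational(-439856, 328371)), Rational(1, 331892)) = Mul(Rational(100503415372, 328371), Rational(1, 331892)) = Rational(25125853843, 27245926983)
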